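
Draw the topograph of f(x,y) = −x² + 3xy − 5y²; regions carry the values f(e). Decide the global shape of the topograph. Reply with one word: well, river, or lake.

D = b²−4ac = 3² − 4·(-1)·(-5) = -11
D < 0 ⇒ definite ⇒ every region one sign ⇒ single well

well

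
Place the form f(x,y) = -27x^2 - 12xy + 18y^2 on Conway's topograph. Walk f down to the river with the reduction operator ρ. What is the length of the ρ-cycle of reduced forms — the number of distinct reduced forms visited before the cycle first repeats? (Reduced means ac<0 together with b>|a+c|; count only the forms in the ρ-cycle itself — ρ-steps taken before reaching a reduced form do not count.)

D = 2088, ⌊√D⌋ = 45
descent: ρ → (18,12,-27)  [lands on river]
river: ρ → (-27,42,3)
river: ρ → (3,42,-27)
river: ρ → (-27,12,18)
river: ρ → (18,24,-21)
river: ρ → (-21,18,21)
river: ρ → (21,24,-18)
river: ρ → (-18,12,27)
river: ρ → (27,42,-3)
river: ρ → (-3,42,27)
river: ρ → (27,12,-18)
river: ρ → (-18,24,21)
river: ρ → (21,18,-21)
river: ρ → (-21,24,18)
ρ-cycle length = 14 (tail of 1 descent step not counted)

14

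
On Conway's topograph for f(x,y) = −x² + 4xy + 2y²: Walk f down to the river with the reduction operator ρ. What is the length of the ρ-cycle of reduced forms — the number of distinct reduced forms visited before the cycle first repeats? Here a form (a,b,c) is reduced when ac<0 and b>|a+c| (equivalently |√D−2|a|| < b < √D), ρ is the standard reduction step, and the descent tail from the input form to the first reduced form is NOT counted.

D = 24, ⌊√D⌋ = 4
river: ρ → (2,4,-1)
river: ρ → (-1,4,2)
ρ-cycle length = 2 (tail of 0 descent steps not counted)

2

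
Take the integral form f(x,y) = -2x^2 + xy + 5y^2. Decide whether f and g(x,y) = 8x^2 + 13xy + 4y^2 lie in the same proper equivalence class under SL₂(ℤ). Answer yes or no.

D₁ = 41, D₂ = 41
river cycle of f (length 10): (-2, 5, 2), (2, 3, -4), (-4, 5, 1), (1, 5, -4), (-4, 3, 2), (2, 5, -2), (-2, 3, 4), (4, 5, -1), (-1, 5, 4), (4, 3, -2)
river cycle of g (length 10): (4, 3, -2), (-2, 5, 2), (2, 3, -4), (-4, 5, 1), (1, 5, -4), (-4, 3, 2), (2, 5, -2), (-2, 3, 4), (4, 5, -1), (-1, 5, 4)
cycles coincide ⇒ equivalent

yes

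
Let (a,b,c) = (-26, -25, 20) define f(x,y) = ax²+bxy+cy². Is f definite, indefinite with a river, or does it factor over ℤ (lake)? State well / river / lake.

D = b²−4ac = (-25)² − 4·(-26)·20 = 2705
D > 0 non-square ⇒ indefinite ⇒ periodic river

river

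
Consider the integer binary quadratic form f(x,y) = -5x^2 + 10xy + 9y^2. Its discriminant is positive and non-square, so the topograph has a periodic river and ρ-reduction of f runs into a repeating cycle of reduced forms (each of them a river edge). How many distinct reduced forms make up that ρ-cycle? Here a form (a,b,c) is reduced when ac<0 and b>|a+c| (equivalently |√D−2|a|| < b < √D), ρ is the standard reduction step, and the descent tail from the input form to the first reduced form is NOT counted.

D = 280, ⌊√D⌋ = 16
river: ρ → (9,8,-6)
river: ρ → (-6,16,1)
river: ρ → (1,16,-6)
river: ρ → (-6,8,9)
river: ρ → (9,10,-5)
river: ρ → (-5,10,9)
ρ-cycle length = 6 (tail of 0 descent steps not counted)

6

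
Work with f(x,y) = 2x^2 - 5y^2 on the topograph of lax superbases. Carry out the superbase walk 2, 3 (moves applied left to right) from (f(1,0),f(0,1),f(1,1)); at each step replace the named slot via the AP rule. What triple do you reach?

start (2,-5,-3) = (f(1,0),f(0,1),f(1,1))
replace slot 2: 2·(2+(-3)) − (-5) = 3 → (2,3,-3)
replace slot 3: 2·(2+3) − (-3) = 13 → (2,3,13)

2,3,13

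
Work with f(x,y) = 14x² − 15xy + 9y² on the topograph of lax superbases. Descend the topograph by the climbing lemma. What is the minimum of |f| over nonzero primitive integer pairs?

translate: b→13 (≡-15 mod 28), so (14,-15,9)→(14,13,8)
flip: (14,13,8)→(8,-13,14)
translate: b→3 (≡-13 mod 16), so (8,-13,14)→(8,3,9)
reduced (well bottom): (8,3,9) with a≤c, −a<b≤a
well minimum = a = 8

8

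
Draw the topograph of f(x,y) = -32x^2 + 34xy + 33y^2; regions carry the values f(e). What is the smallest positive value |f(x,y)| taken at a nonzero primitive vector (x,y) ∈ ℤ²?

river: ρ → (33,32,-33)
river: ρ → (-33,34,32)
river: ρ → (32,30,-35)
river: ρ → (-35,40,27)
river: ρ → (27,68,-7)
river: ρ → (-7,72,7)
river: ρ → (7,68,-27)
river: ρ → (-27,40,35)
river: ρ → (35,30,-32)
river: ρ → (-32,34,33)
closes: descent 0, river 10
min |a| on river = 7

7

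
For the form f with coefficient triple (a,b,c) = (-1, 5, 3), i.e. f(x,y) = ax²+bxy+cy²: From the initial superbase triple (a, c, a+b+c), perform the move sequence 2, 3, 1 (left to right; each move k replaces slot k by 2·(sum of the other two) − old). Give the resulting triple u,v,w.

start (-1,3,7) = (f(1,0),f(0,1),f(1,1))
replace slot 2: 2·((-1)+7) − 3 = 9 → (-1,9,7)
replace slot 3: 2·((-1)+9) − 7 = 9 → (-1,9,9)
replace slot 1: 2·(9+9) − (-1) = 37 → (37,9,9)

37,9,9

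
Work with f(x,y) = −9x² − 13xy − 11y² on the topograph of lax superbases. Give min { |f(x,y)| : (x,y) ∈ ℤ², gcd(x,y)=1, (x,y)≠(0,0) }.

translate: b→-5 (≡13 mod 18), so (9,13,11)→(9,-5,7)
flip: (9,-5,7)→(7,5,9)
reduced (well bottom): (7,5,9) with a≤c, −a<b≤a
well minimum |f| = |-7| = 7 (negative-definite)

7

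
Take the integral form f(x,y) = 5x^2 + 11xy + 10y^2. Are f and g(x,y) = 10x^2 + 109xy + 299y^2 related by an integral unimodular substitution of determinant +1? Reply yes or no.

D₁ = -79, D₂ = -79
f: translate: b→1 (≡11 mod 10), so (5,11,10)→(5,1,4)
f: flip: (5,1,4)→(4,-1,5)
f: reduced (well bottom): (4,-1,5) with a≤c, −a<b≤a
g: translate: b→9 (≡109 mod 20), so (10,109,299)→(10,9,4)
g: flip: (10,9,4)→(4,-9,10)
g: translate: b→-1 (≡-9 mod 8), so (4,-9,10)→(4,-1,5)
g: reduced (well bottom): (4,-1,5) with a≤c, −a<b≤a
reduced forms (4, -1, 5) vs (4, -1, 5) ⇒ equivalent

yes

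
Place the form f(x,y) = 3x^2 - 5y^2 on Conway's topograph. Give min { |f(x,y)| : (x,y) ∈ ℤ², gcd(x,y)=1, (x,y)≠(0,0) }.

descent: ρ → (-5,0,3)
descent: ρ → (3,6,-2)  [lands on river]
river: ρ → (-2,6,3)
closes: descent 2, river 2
min |a| on river = 2

2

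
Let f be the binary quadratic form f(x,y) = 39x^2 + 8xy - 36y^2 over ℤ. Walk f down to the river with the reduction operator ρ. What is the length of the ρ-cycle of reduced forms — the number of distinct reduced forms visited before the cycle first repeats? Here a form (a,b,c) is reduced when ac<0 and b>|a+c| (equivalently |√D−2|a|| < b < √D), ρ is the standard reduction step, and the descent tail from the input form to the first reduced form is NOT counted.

D = 5680, ⌊√D⌋ = 75
river: ρ → (-36,64,11)
river: ρ → (11,68,-24)
river: ρ → (-24,28,51)
river: ρ → (51,74,-1)
river: ρ → (-1,74,51)
river: ρ → (51,28,-24)
river: ρ → (-24,68,11)
river: ρ → (11,64,-36)
river: ρ → (-36,8,39)
river: ρ → (39,70,-5)
river: ρ → (-5,70,39)
river: ρ → (39,8,-36)
ρ-cycle length = 12 (tail of 0 descent steps not counted)

12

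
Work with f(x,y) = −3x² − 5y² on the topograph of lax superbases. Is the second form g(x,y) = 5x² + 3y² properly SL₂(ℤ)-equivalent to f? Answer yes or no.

D₁ = -60, D₂ = -60
f is negative-definite; reduce −f:
−f: reduced (well bottom): (3,0,5) with a≤c, −a<b≤a
flip sign back: reduced form of f is (-3,0,-5)
g: flip: (5,0,3)→(3,0,5)
g: reduced (well bottom): (3,0,5) with a≤c, −a<b≤a
reduced forms (-3, 0, -5) vs (3, 0, 5) ⇒ inequivalent

no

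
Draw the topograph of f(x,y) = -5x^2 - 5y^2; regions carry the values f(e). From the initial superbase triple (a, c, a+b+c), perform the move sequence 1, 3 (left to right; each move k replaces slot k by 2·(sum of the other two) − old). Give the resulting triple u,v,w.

start (-5,-5,-10) = (f(1,0),f(0,1),f(1,1))
replace slot 1: 2·((-5)+(-10)) − (-5) = -25 → (-25,-5,-10)
replace slot 3: 2·((-25)+(-5)) − (-10) = -50 → (-25,-5,-50)

-25,-5,-50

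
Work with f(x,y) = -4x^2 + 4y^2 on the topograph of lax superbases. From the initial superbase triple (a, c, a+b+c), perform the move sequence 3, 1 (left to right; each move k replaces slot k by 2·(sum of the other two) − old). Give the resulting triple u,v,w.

start (-4,4,0) = (f(1,0),f(0,1),f(1,1))
replace slot 3: 2·((-4)+4) − 0 = 0 → (-4,4,0)
replace slot 1: 2·(4+0) − (-4) = 12 → (12,4,0)

12,4,0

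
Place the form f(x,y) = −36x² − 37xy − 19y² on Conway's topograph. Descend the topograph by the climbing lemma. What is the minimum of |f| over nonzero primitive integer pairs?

translate: b→-35 (≡37 mod 72), so (36,37,19)→(36,-35,18)
flip: (36,-35,18)→(18,35,36)
translate: b→-1 (≡35 mod 36), so (18,35,36)→(18,-1,19)
reduced (well bottom): (18,-1,19) with a≤c, −a<b≤a
well minimum |f| = |-18| = 18 (negative-definite)

18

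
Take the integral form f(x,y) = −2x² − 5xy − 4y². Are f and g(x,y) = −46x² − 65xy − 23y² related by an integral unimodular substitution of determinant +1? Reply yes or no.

D₁ = -7, D₂ = -7
f is negative-definite; reduce −f:
−f: translate: b→1 (≡5 mod 4), so (2,5,4)→(2,1,1)
−f: flip: (2,1,1)→(1,-1,2)
−f: translate: b→1 (≡-1 mod 2), so (1,-1,2)→(1,1,2)
−f: reduced (well bottom): (1,1,2) with a≤c, −a<b≤a
flip sign back: reduced form of f is (-1,-1,-2)
g is negative-definite; reduce −g:
−g: translate: b→-27 (≡65 mod 92), so (46,65,23)→(46,-27,4)
−g: flip: (46,-27,4)→(4,27,46)
−g: translate: b→3 (≡27 mod 8), so (4,27,46)→(4,3,1)
−g: flip: (4,3,1)→(1,-3,4)
−g: translate: b→1 (≡-3 mod 2), so (1,-3,4)→(1,1,2)
−g: reduced (well bottom): (1,1,2) with a≤c, −a<b≤a
flip sign back: reduced form of g is (-1,-1,-2)
reduced forms (-1, -1, -2) vs (-1, -1, -2) ⇒ equivalent

yes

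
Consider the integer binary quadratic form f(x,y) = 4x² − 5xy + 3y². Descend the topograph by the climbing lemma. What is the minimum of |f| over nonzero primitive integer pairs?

translate: b→3 (≡-5 mod 8), so (4,-5,3)→(4,3,2)
flip: (4,3,2)→(2,-3,4)
translate: b→1 (≡-3 mod 4), so (2,-3,4)→(2,1,3)
reduced (well bottom): (2,1,3) with a≤c, −a<b≤a
well minimum = a = 2

2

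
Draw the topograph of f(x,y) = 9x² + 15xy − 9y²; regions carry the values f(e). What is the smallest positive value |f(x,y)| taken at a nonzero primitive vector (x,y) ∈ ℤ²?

river: ρ → (-9,21,3)
river: ρ → (3,21,-9)
river: ρ → (-9,15,9)
river: ρ → (9,21,-3)
river: ρ → (-3,21,9)
river: ρ → (9,15,-9)
closes: descent 0, river 6
min |a| on river = 3

3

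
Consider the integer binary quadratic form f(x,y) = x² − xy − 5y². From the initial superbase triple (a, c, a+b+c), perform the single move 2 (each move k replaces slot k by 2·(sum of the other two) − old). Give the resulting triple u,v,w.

start (1,-5,-5) = (f(1,0),f(0,1),f(1,1))
replace slot 2: 2·(1+(-5)) − (-5) = -3 → (1,-3,-5)

1,-3,-5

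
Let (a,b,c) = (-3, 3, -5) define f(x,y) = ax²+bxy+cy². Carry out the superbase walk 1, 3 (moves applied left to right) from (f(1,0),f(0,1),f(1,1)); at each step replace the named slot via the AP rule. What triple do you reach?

start (-3,-5,-5) = (f(1,0),f(0,1),f(1,1))
replace slot 1: 2·((-5)+(-5)) − (-3) = -17 → (-17,-5,-5)
replace slot 3: 2·((-17)+(-5)) − (-5) = -39 → (-17,-5,-39)

-17,-5,-39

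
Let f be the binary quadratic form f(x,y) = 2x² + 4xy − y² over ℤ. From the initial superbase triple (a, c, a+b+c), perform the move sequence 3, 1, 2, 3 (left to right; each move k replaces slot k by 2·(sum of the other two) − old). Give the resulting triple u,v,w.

start (2,-1,5) = (f(1,0),f(0,1),f(1,1))
replace slot 3: 2·(2+(-1)) − 5 = -3 → (2,-1,-3)
replace slot 1: 2·((-1)+(-3)) − 2 = -10 → (-10,-1,-3)
replace slot 2: 2·((-10)+(-3)) − (-1) = -25 → (-10,-25,-3)
replace slot 3: 2·((-10)+(-25)) − (-3) = -67 → (-10,-25,-67)

-10,-25,-67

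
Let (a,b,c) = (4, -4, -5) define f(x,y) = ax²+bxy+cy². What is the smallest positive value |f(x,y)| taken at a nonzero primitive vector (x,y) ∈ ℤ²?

descent: ρ → (-5,4,4)  [lands on river]
river: ρ → (4,4,-5)
river: ρ → (-5,6,3)
river: ρ → (3,6,-5)
closes: descent 1, river 4
min |a| on river = 3

3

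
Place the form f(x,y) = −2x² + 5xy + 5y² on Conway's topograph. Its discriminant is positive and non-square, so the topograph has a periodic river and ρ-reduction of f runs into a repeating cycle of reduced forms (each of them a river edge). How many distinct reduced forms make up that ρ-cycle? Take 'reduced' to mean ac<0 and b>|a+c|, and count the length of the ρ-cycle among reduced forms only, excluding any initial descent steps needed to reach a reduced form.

D = 65, ⌊√D⌋ = 8
river: ρ → (5,5,-2)
river: ρ → (-2,7,2)
river: ρ → (2,5,-5)
river: ρ → (-5,5,2)
river: ρ → (2,7,-2)
river: ρ → (-2,5,5)
ρ-cycle length = 6 (tail of 0 descent steps not counted)

6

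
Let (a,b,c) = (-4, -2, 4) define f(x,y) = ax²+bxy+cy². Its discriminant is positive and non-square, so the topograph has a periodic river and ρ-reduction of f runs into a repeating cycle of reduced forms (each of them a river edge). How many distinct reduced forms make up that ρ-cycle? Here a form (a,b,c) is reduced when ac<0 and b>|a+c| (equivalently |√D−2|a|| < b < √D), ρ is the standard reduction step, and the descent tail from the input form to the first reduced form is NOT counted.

D = 68, ⌊√D⌋ = 8
descent: ρ → (4,2,-4)  [lands on river]
river: ρ → (-4,6,2)
river: ρ → (2,6,-4)
river: ρ → (-4,2,4)
river: ρ → (4,6,-2)
river: ρ → (-2,6,4)
ρ-cycle length = 6 (tail of 1 descent step not counted)

6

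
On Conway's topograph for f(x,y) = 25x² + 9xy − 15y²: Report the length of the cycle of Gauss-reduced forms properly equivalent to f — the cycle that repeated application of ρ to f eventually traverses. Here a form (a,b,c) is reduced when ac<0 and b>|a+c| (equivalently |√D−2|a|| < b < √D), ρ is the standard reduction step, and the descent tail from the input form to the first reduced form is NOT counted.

D = 1581, ⌊√D⌋ = 39
descent: ρ → (-15,21,19)  [lands on river]
river: ρ → (19,17,-17)
river: ρ → (-17,17,19)
river: ρ → (19,21,-15)
river: ρ → (-15,39,1)
river: ρ → (1,39,-15)
ρ-cycle length = 6 (tail of 1 descent step not counted)

6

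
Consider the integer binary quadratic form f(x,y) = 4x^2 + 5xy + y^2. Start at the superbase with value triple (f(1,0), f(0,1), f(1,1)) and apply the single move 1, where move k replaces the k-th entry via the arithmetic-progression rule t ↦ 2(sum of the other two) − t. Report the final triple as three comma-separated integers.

start (4,1,10) = (f(1,0),f(0,1),f(1,1))
replace slot 1: 2·(1+10) − 4 = 18 → (18,1,10)

18,1,10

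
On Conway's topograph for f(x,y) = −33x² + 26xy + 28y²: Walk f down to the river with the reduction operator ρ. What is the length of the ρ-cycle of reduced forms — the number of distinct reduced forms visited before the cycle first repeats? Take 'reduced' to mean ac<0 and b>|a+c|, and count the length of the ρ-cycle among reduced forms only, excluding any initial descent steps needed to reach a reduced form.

D = 4372, ⌊√D⌋ = 66
river: ρ → (28,30,-31)
river: ρ → (-31,32,27)
river: ρ → (27,22,-36)
river: ρ → (-36,50,13)
river: ρ → (13,54,-28)
river: ρ → (-28,58,9)
river: ρ → (9,50,-52)
river: ρ → (-52,54,7)
river: ρ → (7,58,-36)
river: ρ → (-36,14,29)
river: ρ → (29,44,-21)
river: ρ → (-21,40,33)
river: ρ → (33,26,-28)
river: ρ → (-28,30,31)
river: ρ → (31,32,-27)
river: ρ → (-27,22,36)
river: ρ → (36,50,-13)
river: ρ → (-13,54,28)
river: ρ → (28,58,-9)
river: ρ → (-9,50,52)
river: ρ → (52,54,-7)
river: ρ → (-7,58,36)
river: ρ → (36,14,-29)
river: ρ → (-29,44,21)
river: ρ → (21,40,-33)
river: ρ → (-33,26,28)
ρ-cycle length = 26 (tail of 0 descent steps not counted)

26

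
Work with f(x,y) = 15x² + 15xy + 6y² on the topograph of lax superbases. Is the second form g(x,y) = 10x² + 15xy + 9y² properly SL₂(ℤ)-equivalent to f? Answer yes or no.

D₁ = -135, D₂ = -135
f: flip: (15,15,6)→(6,-15,15)
f: translate: b→-3 (≡-15 mod 12), so (6,-15,15)→(6,-3,6)
f: flip: (6,-3,6)→(6,3,6)
f: reduced (well bottom): (6,3,6) with a≤c, −a<b≤a
g: translate: b→-5 (≡15 mod 20), so (10,15,9)→(10,-5,4)
g: flip: (10,-5,4)→(4,5,10)
g: translate: b→-3 (≡5 mod 8), so (4,5,10)→(4,-3,9)
g: reduced (well bottom): (4,-3,9) with a≤c, −a<b≤a
reduced forms (6, 3, 6) vs (4, -3, 9) ⇒ inequivalent

no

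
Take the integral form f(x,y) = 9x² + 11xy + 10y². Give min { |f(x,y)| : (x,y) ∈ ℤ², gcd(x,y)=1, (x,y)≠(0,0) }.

translate: b→-7 (≡11 mod 18), so (9,11,10)→(9,-7,8)
flip: (9,-7,8)→(8,7,9)
reduced (well bottom): (8,7,9) with a≤c, −a<b≤a
well minimum = a = 8

8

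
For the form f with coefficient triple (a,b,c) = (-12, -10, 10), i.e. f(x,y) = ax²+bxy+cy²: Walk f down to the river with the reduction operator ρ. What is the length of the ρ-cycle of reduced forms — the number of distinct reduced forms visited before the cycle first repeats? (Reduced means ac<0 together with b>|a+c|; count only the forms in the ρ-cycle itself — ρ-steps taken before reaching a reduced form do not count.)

D = 580, ⌊√D⌋ = 24
descent: ρ → (10,10,-12)  [lands on river]
river: ρ → (-12,14,8)
river: ρ → (8,18,-8)
river: ρ → (-8,14,12)
river: ρ → (12,10,-10)
river: ρ → (-10,10,12)
river: ρ → (12,14,-8)
river: ρ → (-8,18,8)
river: ρ → (8,14,-12)
river: ρ → (-12,10,10)
ρ-cycle length = 10 (tail of 1 descent step not counted)

10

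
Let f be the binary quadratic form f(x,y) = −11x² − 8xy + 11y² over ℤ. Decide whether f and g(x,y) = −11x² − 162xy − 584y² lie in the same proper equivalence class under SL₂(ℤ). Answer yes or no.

D₁ = 548, D₂ = 548
river cycle of f (length 18): (11, 8, -11), (-11, 14, 8), (8, 18, -7), (-7, 10, 16), (16, 22, -1), (-1, 22, 16), (16, 10, -7), (-7, 18, 8), (8, 14, -11), (-11, 8, 11), … (8 more)
river cycle of g (length 18): (-11, 14, 8), (8, 18, -7), (-7, 10, 16), (16, 22, -1), (-1, 22, 16), (16, 10, -7), (-7, 18, 8), (8, 14, -11), (-11, 8, 11), (11, 14, -8), … (8 more)
cycles coincide ⇒ equivalent

yes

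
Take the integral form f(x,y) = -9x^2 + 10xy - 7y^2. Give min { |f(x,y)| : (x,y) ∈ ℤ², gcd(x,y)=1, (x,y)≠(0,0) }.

translate: b→8 (≡-10 mod 18), so (9,-10,7)→(9,8,6)
flip: (9,8,6)→(6,-8,9)
translate: b→4 (≡-8 mod 12), so (6,-8,9)→(6,4,7)
reduced (well bottom): (6,4,7) with a≤c, −a<b≤a
well minimum |f| = |-6| = 6 (negative-definite)

6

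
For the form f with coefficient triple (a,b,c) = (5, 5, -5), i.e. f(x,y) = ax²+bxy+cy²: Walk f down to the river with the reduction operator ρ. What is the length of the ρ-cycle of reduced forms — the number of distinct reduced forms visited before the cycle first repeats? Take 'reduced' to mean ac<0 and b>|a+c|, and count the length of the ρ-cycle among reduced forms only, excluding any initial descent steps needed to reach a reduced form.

D = 125, ⌊√D⌋ = 11
river: ρ → (-5,5,5)
river: ρ → (5,5,-5)
ρ-cycle length = 2 (tail of 0 descent steps not counted)

2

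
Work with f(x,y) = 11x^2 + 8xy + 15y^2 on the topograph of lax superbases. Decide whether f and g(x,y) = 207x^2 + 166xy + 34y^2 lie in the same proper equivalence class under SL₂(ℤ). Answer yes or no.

D₁ = -596, D₂ = -596
f: reduced (well bottom): (11,8,15) with a≤c, −a<b≤a
g: flip: (207,166,34)→(34,-166,207)
g: translate: b→-30 (≡-166 mod 68), so (34,-166,207)→(34,-30,11)
g: flip: (34,-30,11)→(11,30,34)
g: translate: b→8 (≡30 mod 22), so (11,30,34)→(11,8,15)
g: reduced (well bottom): (11,8,15) with a≤c, −a<b≤a
reduced forms (11, 8, 15) vs (11, 8, 15) ⇒ equivalent

yes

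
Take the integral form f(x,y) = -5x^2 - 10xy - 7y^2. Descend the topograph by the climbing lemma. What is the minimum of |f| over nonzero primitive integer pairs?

translate: b→0 (≡10 mod 10), so (5,10,7)→(5,0,2)
flip: (5,0,2)→(2,0,5)
reduced (well bottom): (2,0,5) with a≤c, −a<b≤a
well minimum |f| = |-2| = 2 (negative-definite)

2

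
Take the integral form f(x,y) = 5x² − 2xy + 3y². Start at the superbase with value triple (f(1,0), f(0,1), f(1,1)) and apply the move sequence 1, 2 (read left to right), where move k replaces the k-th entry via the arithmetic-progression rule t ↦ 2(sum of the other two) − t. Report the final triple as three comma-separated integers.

start (5,3,6) = (f(1,0),f(0,1),f(1,1))
replace slot 1: 2·(3+6) − 5 = 13 → (13,3,6)
replace slot 2: 2·(13+6) − 3 = 35 → (13,35,6)

13,35,6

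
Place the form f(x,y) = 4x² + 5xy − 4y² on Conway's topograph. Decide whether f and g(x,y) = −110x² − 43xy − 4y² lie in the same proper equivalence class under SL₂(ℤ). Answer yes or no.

D₁ = 89, D₂ = 89
river cycle of f (length 14): (-4, 3, 5), (5, 7, -2), (-2, 9, 1), (1, 9, -2), (-2, 7, 5), (5, 3, -4), (-4, 5, 4), (4, 3, -5), (-5, 7, 2), (2, 9, -1), … (4 more)
river cycle of g (length 14): (-4, 3, 5), (5, 7, -2), (-2, 9, 1), (1, 9, -2), (-2, 7, 5), (5, 3, -4), (-4, 5, 4), (4, 3, -5), (-5, 7, 2), (2, 9, -1), … (4 more)
cycles coincide ⇒ equivalent

yes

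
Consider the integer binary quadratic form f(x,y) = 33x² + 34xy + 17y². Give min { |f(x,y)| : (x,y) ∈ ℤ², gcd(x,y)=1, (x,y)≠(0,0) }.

translate: b→-32 (≡34 mod 66), so (33,34,17)→(33,-32,16)
flip: (33,-32,16)→(16,32,33)
translate: b→0 (≡32 mod 32), so (16,32,33)→(16,0,17)
reduced (well bottom): (16,0,17) with a≤c, −a<b≤a
well minimum = a = 16

16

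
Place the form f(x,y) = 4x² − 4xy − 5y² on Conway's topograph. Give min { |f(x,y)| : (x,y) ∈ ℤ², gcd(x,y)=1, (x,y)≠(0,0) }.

descent: ρ → (-5,4,4)  [lands on river]
river: ρ → (4,4,-5)
river: ρ → (-5,6,3)
river: ρ → (3,6,-5)
closes: descent 1, river 4
min |a| on river = 3

3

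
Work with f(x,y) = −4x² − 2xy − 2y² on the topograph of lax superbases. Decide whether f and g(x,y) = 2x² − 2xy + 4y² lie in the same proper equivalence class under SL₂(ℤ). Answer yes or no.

D₁ = -28, D₂ = -28
f is negative-definite; reduce −f:
−f: flip: (4,2,2)→(2,-2,4)
−f: translate: b→2 (≡-2 mod 4), so (2,-2,4)→(2,2,4)
−f: reduced (well bottom): (2,2,4) with a≤c, −a<b≤a
flip sign back: reduced form of f is (-2,-2,-4)
g: translate: b→2 (≡-2 mod 4), so (2,-2,4)→(2,2,4)
g: reduced (well bottom): (2,2,4) with a≤c, −a<b≤a
reduced forms (-2, -2, -4) vs (2, 2, 4) ⇒ inequivalent

no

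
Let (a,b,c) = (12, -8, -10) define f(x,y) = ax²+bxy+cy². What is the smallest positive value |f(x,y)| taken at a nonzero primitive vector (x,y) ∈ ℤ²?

descent: ρ → (-10,8,12)  [lands on river]
river: ρ → (12,16,-6)
river: ρ → (-6,20,6)
river: ρ → (6,16,-12)
river: ρ → (-12,8,10)
river: ρ → (10,12,-10)
closes: descent 1, river 6
min |a| on river = 6

6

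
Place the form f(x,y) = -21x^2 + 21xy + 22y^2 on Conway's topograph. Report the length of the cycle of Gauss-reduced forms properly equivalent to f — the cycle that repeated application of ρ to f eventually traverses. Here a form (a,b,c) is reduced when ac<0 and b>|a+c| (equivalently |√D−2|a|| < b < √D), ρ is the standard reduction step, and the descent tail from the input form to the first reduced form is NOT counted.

D = 2289, ⌊√D⌋ = 47
river: ρ → (22,23,-20)
river: ρ → (-20,17,25)
river: ρ → (25,33,-12)
river: ρ → (-12,39,16)
river: ρ → (16,25,-26)
river: ρ → (-26,27,15)
river: ρ → (15,33,-20)
river: ρ → (-20,47,1)
river: ρ → (1,47,-20)
river: ρ → (-20,33,15)
river: ρ → (15,27,-26)
river: ρ → (-26,25,16)
river: ρ → (16,39,-12)
river: ρ → (-12,33,25)
river: ρ → (25,17,-20)
river: ρ → (-20,23,22)
river: ρ → (22,21,-21)
river: ρ → (-21,21,22)
ρ-cycle length = 18 (tail of 0 descent steps not counted)

18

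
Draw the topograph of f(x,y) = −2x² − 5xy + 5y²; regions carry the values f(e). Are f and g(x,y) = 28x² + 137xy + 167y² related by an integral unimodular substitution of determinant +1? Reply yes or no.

D₁ = 65, D₂ = 65
river cycle of f (length 6): (5, 5, -2), (-2, 7, 2), (2, 5, -5), (-5, 5, 2), (2, 7, -2), (-2, 5, 5)
river cycle of g (length 6): (5, 5, -2), (-2, 7, 2), (2, 5, -5), (-5, 5, 2), (2, 7, -2), (-2, 5, 5)
cycles coincide ⇒ equivalent

yes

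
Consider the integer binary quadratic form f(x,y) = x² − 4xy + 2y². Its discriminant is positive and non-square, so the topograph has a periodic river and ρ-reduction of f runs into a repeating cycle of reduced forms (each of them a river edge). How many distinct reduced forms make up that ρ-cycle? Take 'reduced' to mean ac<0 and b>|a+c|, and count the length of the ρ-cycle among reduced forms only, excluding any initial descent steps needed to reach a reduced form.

D = 8, ⌊√D⌋ = 2
descent: ρ → (2,0,-1)
descent: ρ → (-1,2,1)  [lands on river]
river: ρ → (1,2,-1)
ρ-cycle length = 2 (tail of 2 descent steps not counted)

2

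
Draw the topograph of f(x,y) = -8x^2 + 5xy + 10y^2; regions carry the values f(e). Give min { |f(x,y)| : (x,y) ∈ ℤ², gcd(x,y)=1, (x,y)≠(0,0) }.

river: ρ → (10,15,-3)
river: ρ → (-3,15,10)
river: ρ → (10,5,-8)
river: ρ → (-8,11,7)
river: ρ → (7,17,-2)
river: ρ → (-2,15,15)
river: ρ → (15,15,-2)
river: ρ → (-2,17,7)
river: ρ → (7,11,-8)
river: ρ → (-8,5,10)
closes: descent 0, river 10
min |a| on river = 2

2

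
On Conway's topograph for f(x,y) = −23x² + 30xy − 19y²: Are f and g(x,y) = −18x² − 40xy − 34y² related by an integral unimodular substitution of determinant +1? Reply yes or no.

D₁ = -848, D₂ = -848
f is negative-definite; reduce −f:
−f: translate: b→16 (≡-30 mod 46), so (23,-30,19)→(23,16,12)
−f: flip: (23,16,12)→(12,-16,23)
−f: translate: b→8 (≡-16 mod 24), so (12,-16,23)→(12,8,19)
−f: reduced (well bottom): (12,8,19) with a≤c, −a<b≤a
flip sign back: reduced form of f is (-12,-8,-19)
g is negative-definite; reduce −g:
−g: translate: b→4 (≡40 mod 36), so (18,40,34)→(18,4,12)
−g: flip: (18,4,12)→(12,-4,18)
−g: reduced (well bottom): (12,-4,18) with a≤c, −a<b≤a
flip sign back: reduced form of g is (-12,4,-18)
reduced forms (-12, -8, -19) vs (-12, 4, -18) ⇒ inequivalent

no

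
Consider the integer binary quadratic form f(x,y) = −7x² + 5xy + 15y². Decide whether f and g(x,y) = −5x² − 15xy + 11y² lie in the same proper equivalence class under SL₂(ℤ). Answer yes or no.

D₁ = 445, D₂ = 445
river cycle of f (length 6): (-7, 19, 3), (3, 17, -13), (-13, 9, 7), (7, 19, -3), (-3, 17, 13), (13, 9, -7)
river cycle of g (length 10): (11, 15, -5), (-5, 15, 11), (11, 7, -9), (-9, 11, 9), (9, 7, -11), (-11, 15, 5), (5, 15, -11), (-11, 7, 9), (9, 11, -9), (-9, 7, 11)
cycles differ ⇒ inequivalent

no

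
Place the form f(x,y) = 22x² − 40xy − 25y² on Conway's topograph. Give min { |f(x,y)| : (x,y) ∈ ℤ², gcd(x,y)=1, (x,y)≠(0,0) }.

descent: ρ → (-25,40,22)  [lands on river]
river: ρ → (22,48,-17)
river: ρ → (-17,54,13)
river: ρ → (13,50,-25)
river: ρ → (-25,50,13)
river: ρ → (13,54,-17)
river: ρ → (-17,48,22)
river: ρ → (22,40,-25)
river: ρ → (-25,60,2)
river: ρ → (2,60,-25)
closes: descent 1, river 10
min |a| on river = 2

2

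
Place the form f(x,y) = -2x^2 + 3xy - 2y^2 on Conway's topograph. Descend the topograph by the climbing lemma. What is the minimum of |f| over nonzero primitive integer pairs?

translate: b→1 (≡-3 mod 4), so (2,-3,2)→(2,1,1)
flip: (2,1,1)→(1,-1,2)
translate: b→1 (≡-1 mod 2), so (1,-1,2)→(1,1,2)
reduced (well bottom): (1,1,2) with a≤c, −a<b≤a
well minimum |f| = |-1| = 1 (negative-definite)

1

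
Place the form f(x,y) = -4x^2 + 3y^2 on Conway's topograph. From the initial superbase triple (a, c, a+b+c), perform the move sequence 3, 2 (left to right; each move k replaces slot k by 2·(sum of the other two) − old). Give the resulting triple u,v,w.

start (-4,3,-1) = (f(1,0),f(0,1),f(1,1))
replace slot 3: 2·((-4)+3) − (-1) = -1 → (-4,3,-1)
replace slot 2: 2·((-4)+(-1)) − 3 = -13 → (-4,-13,-1)

-4,-13,-1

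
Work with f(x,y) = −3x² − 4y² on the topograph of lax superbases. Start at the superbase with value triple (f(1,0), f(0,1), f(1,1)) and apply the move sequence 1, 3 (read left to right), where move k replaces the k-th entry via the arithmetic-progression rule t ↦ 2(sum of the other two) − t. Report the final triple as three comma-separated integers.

start (-3,-4,-7) = (f(1,0),f(0,1),f(1,1))
replace slot 1: 2·((-4)+(-7)) − (-3) = -19 → (-19,-4,-7)
replace slot 3: 2·((-19)+(-4)) − (-7) = -39 → (-19,-4,-39)

-19,-4,-39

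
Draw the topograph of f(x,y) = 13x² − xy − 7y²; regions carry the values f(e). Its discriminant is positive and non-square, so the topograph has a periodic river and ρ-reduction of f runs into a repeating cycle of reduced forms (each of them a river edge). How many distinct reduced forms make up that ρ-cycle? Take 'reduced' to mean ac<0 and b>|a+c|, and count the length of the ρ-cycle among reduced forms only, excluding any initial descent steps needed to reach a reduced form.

D = 365, ⌊√D⌋ = 19
descent: ρ → (-7,15,5)  [lands on river]
river: ρ → (5,15,-7)
river: ρ → (-7,13,7)
river: ρ → (7,15,-5)
river: ρ → (-5,15,7)
river: ρ → (7,13,-7)
ρ-cycle length = 6 (tail of 1 descent step not counted)

6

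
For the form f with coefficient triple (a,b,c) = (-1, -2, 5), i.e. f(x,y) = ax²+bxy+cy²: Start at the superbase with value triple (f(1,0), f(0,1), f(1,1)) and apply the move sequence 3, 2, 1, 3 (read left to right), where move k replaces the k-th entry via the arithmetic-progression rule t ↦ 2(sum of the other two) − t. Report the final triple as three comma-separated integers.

start (-1,5,2) = (f(1,0),f(0,1),f(1,1))
replace slot 3: 2·((-1)+5) − 2 = 6 → (-1,5,6)
replace slot 2: 2·((-1)+6) − 5 = 5 → (-1,5,6)
replace slot 1: 2·(5+6) − (-1) = 23 → (23,5,6)
replace slot 3: 2·(23+5) − 6 = 50 → (23,5,50)

23,5,50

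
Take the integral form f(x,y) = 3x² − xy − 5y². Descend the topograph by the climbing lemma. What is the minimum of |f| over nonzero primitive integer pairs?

descent: ρ → (-5,1,3)
descent: ρ → (3,5,-3)  [lands on river]
river: ρ → (-3,7,1)
river: ρ → (1,7,-3)
river: ρ → (-3,5,3)
river: ρ → (3,7,-1)
river: ρ → (-1,7,3)
closes: descent 2, river 6
min |a| on river = 1

1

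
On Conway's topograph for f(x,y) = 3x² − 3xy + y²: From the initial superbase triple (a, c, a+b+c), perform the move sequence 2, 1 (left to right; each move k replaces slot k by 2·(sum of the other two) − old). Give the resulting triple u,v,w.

start (3,1,1) = (f(1,0),f(0,1),f(1,1))
replace slot 2: 2·(3+1) − 1 = 7 → (3,7,1)
replace slot 1: 2·(7+1) − 3 = 13 → (13,7,1)

13,7,1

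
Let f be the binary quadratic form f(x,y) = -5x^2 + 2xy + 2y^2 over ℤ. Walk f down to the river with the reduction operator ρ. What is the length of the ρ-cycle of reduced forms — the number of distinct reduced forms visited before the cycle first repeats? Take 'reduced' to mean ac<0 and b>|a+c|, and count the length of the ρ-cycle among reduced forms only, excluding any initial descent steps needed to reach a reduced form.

D = 44, ⌊√D⌋ = 6
descent: ρ → (2,6,-1)  [lands on river]
river: ρ → (-1,6,2)
ρ-cycle length = 2 (tail of 1 descent step not counted)

2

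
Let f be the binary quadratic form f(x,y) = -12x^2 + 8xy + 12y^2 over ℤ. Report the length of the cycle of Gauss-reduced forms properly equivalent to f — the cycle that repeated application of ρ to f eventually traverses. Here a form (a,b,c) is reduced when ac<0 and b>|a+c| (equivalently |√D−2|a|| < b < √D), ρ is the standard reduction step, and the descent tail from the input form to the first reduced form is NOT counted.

D = 640, ⌊√D⌋ = 25
river: ρ → (12,16,-8)
river: ρ → (-8,16,12)
river: ρ → (12,8,-12)
river: ρ → (-12,16,8)
river: ρ → (8,16,-12)
river: ρ → (-12,8,12)
ρ-cycle length = 6 (tail of 0 descent steps not counted)

6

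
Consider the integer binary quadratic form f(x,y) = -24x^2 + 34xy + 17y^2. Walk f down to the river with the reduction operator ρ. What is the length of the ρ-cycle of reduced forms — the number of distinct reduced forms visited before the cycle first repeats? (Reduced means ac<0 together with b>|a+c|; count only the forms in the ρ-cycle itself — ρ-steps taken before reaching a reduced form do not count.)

D = 2788, ⌊√D⌋ = 52
river: ρ → (17,34,-24)
river: ρ → (-24,14,27)
river: ρ → (27,40,-11)
river: ρ → (-11,48,11)
river: ρ → (11,40,-27)
river: ρ → (-27,14,24)
river: ρ → (24,34,-17)
river: ρ → (-17,34,24)
river: ρ → (24,14,-27)
river: ρ → (-27,40,11)
river: ρ → (11,48,-11)
river: ρ → (-11,40,27)
river: ρ → (27,14,-24)
river: ρ → (-24,34,17)
ρ-cycle length = 14 (tail of 0 descent steps not counted)

14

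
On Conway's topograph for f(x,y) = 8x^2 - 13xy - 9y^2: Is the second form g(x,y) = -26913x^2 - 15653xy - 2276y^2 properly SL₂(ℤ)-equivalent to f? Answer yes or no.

D₁ = 457, D₂ = 457
river cycle of f (length 46): (-9, 13, 8), (8, 19, -3), (-3, 17, 14), (14, 11, -6), (-6, 13, 12), (12, 11, -7), (-7, 17, 6), (6, 19, -4), (-4, 21, 1), (1, 21, -4), … (36 more)
river cycle of g (length 46): (-2, 19, 12), (12, 5, -9), (-9, 13, 8), (8, 19, -3), (-3, 17, 14), (14, 11, -6), (-6, 13, 12), (12, 11, -7), (-7, 17, 6), (6, 19, -4), … (36 more)
cycles coincide ⇒ equivalent

yes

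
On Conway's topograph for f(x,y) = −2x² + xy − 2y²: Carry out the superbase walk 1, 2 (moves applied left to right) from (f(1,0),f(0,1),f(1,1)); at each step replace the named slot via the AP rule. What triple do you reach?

start (-2,-2,-3) = (f(1,0),f(0,1),f(1,1))
replace slot 1: 2·((-2)+(-3)) − (-2) = -8 → (-8,-2,-3)
replace slot 2: 2·((-8)+(-3)) − (-2) = -20 → (-8,-20,-3)

-8,-20,-3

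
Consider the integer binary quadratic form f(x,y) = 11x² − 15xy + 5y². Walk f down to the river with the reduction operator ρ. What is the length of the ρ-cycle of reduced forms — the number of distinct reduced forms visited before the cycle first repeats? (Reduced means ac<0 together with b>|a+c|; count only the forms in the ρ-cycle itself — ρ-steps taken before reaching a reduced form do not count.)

D = 5, ⌊√D⌋ = 2
descent: ρ → (5,5,1)
descent: ρ → (1,1,-1)  [lands on river]
river: ρ → (-1,1,1)
ρ-cycle length = 2 (tail of 2 descent steps not counted)

2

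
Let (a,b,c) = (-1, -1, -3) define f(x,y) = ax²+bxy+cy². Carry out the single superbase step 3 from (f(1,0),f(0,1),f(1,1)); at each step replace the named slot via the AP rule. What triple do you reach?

start (-1,-3,-5) = (f(1,0),f(0,1),f(1,1))
replace slot 3: 2·((-1)+(-3)) − (-5) = -3 → (-1,-3,-3)

-1,-3,-3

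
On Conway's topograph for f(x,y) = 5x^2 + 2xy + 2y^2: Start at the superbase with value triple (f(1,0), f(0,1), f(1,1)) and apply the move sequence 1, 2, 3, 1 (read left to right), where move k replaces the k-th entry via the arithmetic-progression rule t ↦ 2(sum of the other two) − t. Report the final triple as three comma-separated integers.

start (5,2,9) = (f(1,0),f(0,1),f(1,1))
replace slot 1: 2·(2+9) − 5 = 17 → (17,2,9)
replace slot 2: 2·(17+9) − 2 = 50 → (17,50,9)
replace slot 3: 2·(17+50) − 9 = 125 → (17,50,125)
replace slot 1: 2·(50+125) − 17 = 333 → (333,50,125)

333,50,125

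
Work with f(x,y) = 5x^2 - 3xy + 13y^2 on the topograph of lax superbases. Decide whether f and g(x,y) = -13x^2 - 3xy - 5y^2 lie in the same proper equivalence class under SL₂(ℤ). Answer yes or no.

D₁ = -251, D₂ = -251
f: reduced (well bottom): (5,-3,13) with a≤c, −a<b≤a
g is negative-definite; reduce −g:
−g: flip: (13,3,5)→(5,-3,13)
−g: reduced (well bottom): (5,-3,13) with a≤c, −a<b≤a
flip sign back: reduced form of g is (-5,3,-13)
reduced forms (5, -3, 13) vs (-5, 3, -13) ⇒ inequivalent

no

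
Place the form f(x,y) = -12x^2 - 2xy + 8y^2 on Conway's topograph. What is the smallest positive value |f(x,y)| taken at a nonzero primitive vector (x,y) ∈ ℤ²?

descent: ρ → (8,18,-2)  [lands on river]
river: ρ → (-2,18,8)
river: ρ → (8,14,-6)
river: ρ → (-6,10,12)
river: ρ → (12,14,-4)
river: ρ → (-4,18,4)
river: ρ → (4,14,-12)
river: ρ → (-12,10,6)
river: ρ → (6,14,-8)
river: ρ → (-8,18,2)
river: ρ → (2,18,-8)
river: ρ → (-8,14,6)
river: ρ → (6,10,-12)
river: ρ → (-12,14,4)
river: ρ → (4,18,-4)
river: ρ → (-4,14,12)
river: ρ → (12,10,-6)
river: ρ → (-6,14,8)
closes: descent 1, river 18
min |a| on river = 2

2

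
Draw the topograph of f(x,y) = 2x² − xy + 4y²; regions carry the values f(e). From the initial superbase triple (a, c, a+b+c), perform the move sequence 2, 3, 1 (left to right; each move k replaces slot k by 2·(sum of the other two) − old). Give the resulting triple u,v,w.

start (2,4,5) = (f(1,0),f(0,1),f(1,1))
replace slot 2: 2·(2+5) − 4 = 10 → (2,10,5)
replace slot 3: 2·(2+10) − 5 = 19 → (2,10,19)
replace slot 1: 2·(10+19) − 2 = 56 → (56,10,19)

56,10,19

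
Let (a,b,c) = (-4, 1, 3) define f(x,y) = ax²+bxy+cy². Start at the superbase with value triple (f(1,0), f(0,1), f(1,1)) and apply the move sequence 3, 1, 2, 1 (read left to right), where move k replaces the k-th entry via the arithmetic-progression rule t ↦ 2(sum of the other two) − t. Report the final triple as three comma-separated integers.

start (-4,3,0) = (f(1,0),f(0,1),f(1,1))
replace slot 3: 2·((-4)+3) − 0 = -2 → (-4,3,-2)
replace slot 1: 2·(3+(-2)) − (-4) = 6 → (6,3,-2)
replace slot 2: 2·(6+(-2)) − 3 = 5 → (6,5,-2)
replace slot 1: 2·(5+(-2)) − 6 = 0 → (0,5,-2)

0,5,-2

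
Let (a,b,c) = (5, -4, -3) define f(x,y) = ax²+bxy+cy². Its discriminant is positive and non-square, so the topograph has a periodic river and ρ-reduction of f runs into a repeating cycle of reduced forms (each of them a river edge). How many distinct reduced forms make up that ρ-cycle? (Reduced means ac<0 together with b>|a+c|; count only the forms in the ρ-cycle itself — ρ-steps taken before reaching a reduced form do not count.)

D = 76, ⌊√D⌋ = 8
descent: ρ → (-3,4,5)  [lands on river]
river: ρ → (5,6,-2)
river: ρ → (-2,6,5)
river: ρ → (5,4,-3)
river: ρ → (-3,8,1)
river: ρ → (1,8,-3)
ρ-cycle length = 6 (tail of 1 descent step not counted)

6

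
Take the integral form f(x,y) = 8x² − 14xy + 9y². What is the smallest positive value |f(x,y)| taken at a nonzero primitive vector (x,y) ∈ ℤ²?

translate: b→2 (≡-14 mod 16), so (8,-14,9)→(8,2,3)
flip: (8,2,3)→(3,-2,8)
reduced (well bottom): (3,-2,8) with a≤c, −a<b≤a
well minimum = a = 3

3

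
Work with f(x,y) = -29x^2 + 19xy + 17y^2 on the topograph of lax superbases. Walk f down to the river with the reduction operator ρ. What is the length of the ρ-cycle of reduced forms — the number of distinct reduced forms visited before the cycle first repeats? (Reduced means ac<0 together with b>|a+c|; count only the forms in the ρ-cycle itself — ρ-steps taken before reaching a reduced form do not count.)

D = 2333, ⌊√D⌋ = 48
river: ρ → (17,15,-31)
river: ρ → (-31,47,1)
river: ρ → (1,47,-31)
river: ρ → (-31,15,17)
river: ρ → (17,19,-29)
river: ρ → (-29,39,7)
river: ρ → (7,45,-11)
river: ρ → (-11,43,11)
river: ρ → (11,45,-7)
river: ρ → (-7,39,29)
river: ρ → (29,19,-17)
river: ρ → (-17,15,31)
river: ρ → (31,47,-1)
river: ρ → (-1,47,31)
river: ρ → (31,15,-17)
river: ρ → (-17,19,29)
river: ρ → (29,39,-7)
river: ρ → (-7,45,11)
river: ρ → (11,43,-11)
river: ρ → (-11,45,7)
river: ρ → (7,39,-29)
river: ρ → (-29,19,17)
ρ-cycle length = 22 (tail of 0 descent steps not counted)

22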